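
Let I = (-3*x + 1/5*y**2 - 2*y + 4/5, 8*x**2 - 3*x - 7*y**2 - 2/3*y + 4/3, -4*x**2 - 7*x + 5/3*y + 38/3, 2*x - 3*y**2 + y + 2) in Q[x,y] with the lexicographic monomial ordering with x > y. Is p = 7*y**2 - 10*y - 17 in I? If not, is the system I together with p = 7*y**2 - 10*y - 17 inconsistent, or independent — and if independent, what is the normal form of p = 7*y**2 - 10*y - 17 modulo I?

First compute the reduced Gröbner basis of I by Buchberger's algorithm.
f_1 = -3*x + 1/5*y**2 - 2*y + 4/5, LT = x.
f_2 = 8*x**2 - 3*x - 7*y**2 - 2/3*y + 4/3, LT = x**2.
f_3 = -4*x**2 - 7*x + 5/3*y + 38/3, LT = x**2.
f_4 = 2*x - 3*y**2 + y + 2, LT = x.

S(f_1,f_2): lcm = x**2. S = -1/15*x*y**2 + 2/3*x*y + 13/120*x + 7/8*y**2 + 1/12*y - 1/6.
  leading term x*y**2: subtract (1/45*y**2)·f_1 from -1/15*x*y**2 + 2/3*x*y + 13/120*x + 7/8*y**2 + 1/12*y - 1/6 → 2/3*x*y + 13/120*x - 1/225*y**4 + 2/45*y**3 + 1543/1800*y**2 + 1/12*y - 1/6
  leading term x*y: subtract (-2/9*y)·f_1 from 2/3*x*y + 13/120*x - 1/225*y**4 + 2/45*y**3 + 1543/1800*y**2 + 1/12*y - 1/6 → 13/120*x - 1/225*y**4 + 4/45*y**3 + 743/1800*y**2 + 47/180*y - 1/6
  leading term x: subtract (-13/360)·f_1 from 13/120*x - 1/225*y**4 + 4/45*y**3 + 743/1800*y**2 + 47/180*y - 1/6 → -1/225*y**4 + 4/45*y**3 + 21/50*y**2 + 17/90*y - 31/225
  leading term y**4: no divisor's leading term divides it; move -1/225*y**4 to the remainder.
  leading term y**3: no divisor's leading term divides it; move 4/45*y**3 to the remainder.
  leading term y**2: no divisor's leading term divides it; move 21/50*y**2 to the remainder.
  leading term y: no divisor's leading term divides it; move 17/90*y to the remainder.
  leading term 1: no divisor's leading term divides it; move -31/225 to the remainder.
  remainder -1/225*y**4 + 4/45*y**3 + 21/50*y**2 + 17/90*y - 31/225 ≠ 0; add h_5 = -1/225*y**4 + 4/45*y**3 + 21/50*y**2 + 17/90*y - 31/225 to the basis.

S(f_1,f_3): lcm = x**2. S = -1/15*x*y**2 + 2/3*x*y - 121/60*x + 5/12*y + 19/6.
  leading term x*y**2: subtract (1/45*y**2)·f_1 from -1/15*x*y**2 + 2/3*x*y - 121/60*x + 5/12*y + 19/6 → 2/3*x*y - 121/60*x - 1/225*y**4 + 2/45*y**3 - 4/225*y**2 + 5/12*y + 19/6
  leading term x*y: subtract (-2/9*y)·f_1 from 2/3*x*y - 121/60*x - 1/225*y**4 + 2/45*y**3 - 4/225*y**2 + 5/12*y + 19/6 → -121/60*x - 1/225*y**4 + 4/45*y**3 - 104/225*y**2 + 107/180*y + 19/6
  leading term x: subtract (121/180)·f_1 from -121/60*x - 1/225*y**4 + 4/45*y**3 - 104/225*y**2 + 107/180*y + 19/6 → -1/225*y**4 + 4/45*y**3 - 179/300*y**2 + 349/180*y + 1183/450
  leading term y**4: subtract (1)·h_5 from -1/225*y**4 + 4/45*y**3 - 179/300*y**2 + 349/180*y + 1183/450 → -61/60*y**2 + 7/4*y + 83/30
  leading term y**2: no divisor's leading term divides it; move -61/60*y**2 to the remainder.
  leading term y: no divisor's leading term divides it; move 7/4*y to the remainder.
  leading term 1: no divisor's leading term divides it; move 83/30 to the remainder.
  remainder -61/60*y**2 + 7/4*y + 83/30 ≠ 0; add h_6 = -61/60*y**2 + 7/4*y + 83/30 to the basis.

S(f_1,f_4): lcm = x. S = 43/30*y**2 + 1/6*y - 19/15.
  leading term y**2: subtract (-86/61)·h_6 from 43/30*y**2 + 1/6*y - 19/15 → 482/183*y + 482/183
  leading term y: no divisor's leading term divides it; move 482/183*y to the remainder.
  leading term 1: no divisor's leading term divides it; move 482/183 to the remainder.
  remainder 482/183*y + 482/183 ≠ 0; add h_7 = 482/183*y + 482/183 to the basis.

The other S-polynomials (S(f_2,f_3), S(f_2,f_4), S(f_3,f_4), S(f_1,h_5), S(f_2,h_5), S(f_3,h_5), S(f_4,h_5), S(f_1,h_6), S(f_2,h_6), S(f_3,h_6), S(f_4,h_6), S(h_5,h_6), S(f_1,h_7), S(f_2,h_7), S(f_3,h_7), S(f_4,h_7), S(h_5,h_7), S(h_6,h_7)) all reduce to 0 modulo the current basis, so we have a Gröbner basis.
Inter-reduce: drop elements whose leading term is divisible by another's, tail-reduce, and make monic.
Reduced Gröbner basis: {x - 1, y + 1}.
Label its elements g_1 = x - 1, g_2 = y + 1.

Reduce p = 7*y**2 - 10*y - 17 modulo G:
  leading term y**2: subtract (7*y)·g_2 from 7*y**2 - 10*y - 17 → -17*y - 17
  leading term y: subtract (-17)·g_2 from -17*y - 17 → 0
  normal form = 0.
Since the normal form is 0, p ∈ I.

The remainder on division by a Gröbner basis is unique — it is the normal form.

7*y**2 - 10*y - 17 lies in I (it reduces to 0).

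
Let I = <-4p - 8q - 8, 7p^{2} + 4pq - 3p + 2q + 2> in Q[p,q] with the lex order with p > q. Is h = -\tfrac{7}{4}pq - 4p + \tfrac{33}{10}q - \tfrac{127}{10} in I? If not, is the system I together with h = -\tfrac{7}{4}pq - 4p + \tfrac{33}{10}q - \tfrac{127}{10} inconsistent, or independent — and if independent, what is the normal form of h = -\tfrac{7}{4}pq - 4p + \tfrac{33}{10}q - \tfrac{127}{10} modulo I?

First compute the reduced Gröbner basis of I by Buchberger's algorithm.
f_1 = -4p - 8q - 8, LT = p.
f_2 = 7p^{2} + 4pq - 3p + 2q + 2, LT = p^{2}.

S(f_1,f_2): lcm = p^{2}. S = \tfrac{10}{7}pq + \tfrac{17}{7}p - \tfrac{2}{7}q - \tfrac{2}{7}.
  leading term pq: subtract (-\tfrac{5}{14}q)·f_1 from \tfrac{10}{7}pq + \tfrac{17}{7}p - \tfrac{2}{7}q - \tfrac{2}{7} → \tfrac{17}{7}p - \tfrac{20}{7}q^{2} - \tfrac{22}{7}q - \tfrac{2}{7}
  leading term p: subtract (-\tfrac{17}{28})·f_1 from \tfrac{17}{7}p - \tfrac{20}{7}q^{2} - \tfrac{22}{7}q - \tfrac{2}{7} → -\tfrac{20}{7}q^{2} - 8q - \tfrac{36}{7}
  leading term q^{2}: no divisor's leading term divides it; move -\tfrac{20}{7}q^{2} to the remainder.
  leading term q: no divisor's leading term divides it; move -8q to the remainder.
  leading term 1: no divisor's leading term divides it; move -\tfrac{36}{7} to the remainder.
  remainder -\tfrac{20}{7}q^{2} - 8q - \tfrac{36}{7} ≠ 0; add k_3 = -\tfrac{20}{7}q^{2} - 8q - \tfrac{36}{7} to the basis.

The other S-polynomials (S(f_1,k_3), S(f_2,k_3)) all reduce to 0 modulo the current basis, so we have a Gröbner basis.
Inter-reduce: drop elements whose leading term is divisible by another's, tail-reduce, and make monic.
Reduced Gröbner basis: {p + 2q + 2, q^{2} + \tfrac{14}{5}q + \tfrac{9}{5}}.
Label its elements g_1 = p + 2q + 2, g_2 = q^{2} + \tfrac{14}{5}q + \tfrac{9}{5}.

Reduce h = -\tfrac{7}{4}pq - 4p + \tfrac{33}{10}q - \tfrac{127}{10} modulo G:
  leading term pq: subtract (-\tfrac{7}{4}q)·g_1 from -\tfrac{7}{4}pq - 4p + \tfrac{33}{10}q - \tfrac{127}{10} → -4p + \tfrac{7}{2}q^{2} + \tfrac{34}{5}q - \tfrac{127}{10}
  leading term p: subtract (-4)·g_1 from -4p + \tfrac{7}{2}q^{2} + \tfrac{34}{5}q - \tfrac{127}{10} → \tfrac{7}{2}q^{2} + \tfrac{74}{5}q - \tfrac{47}{10}
  leading term q^{2}: subtract (\tfrac{7}{2})·g_2 from \tfrac{7}{2}q^{2} + \tfrac{74}{5}q - \tfrac{47}{10} → 5q - 11
  leading term q: no divisor's leading term divides it; move 5q to the remainder.
  leading term 1: no divisor's leading term divides it; move -11 to the remainder.
  normal form = 5q - 11.
The normal form is nonzero, so h ∉ I. Since h minus its normal form lies in I, I + (h) = I + (r) where r = 5q - 11; decide whether this ideal is the whole ring.
Run Buchberger on G together with r (pairs among the g_i already reduce to 0 since G is a Gröbner basis):
g_1 = p + 2q + 2, LT = p.
g_2 = q^{2} + \tfrac{14}{5}q + \tfrac{9}{5}, LT = q^{2}.
r = 5q - 11, LT = q.

S(g_2,r): lcm = q^{2}. S = 5q + \tfrac{9}{5}.
  leading term q: subtract (1)·r from 5q + \tfrac{9}{5} → \tfrac{64}{5}
  leading term 1: no divisor's leading term divides it; move \tfrac{64}{5} to the remainder.
  remainder \tfrac{64}{5} ≠ 0; add m_4 = \tfrac{64}{5} to the basis.

The other S-polynomials (S(g_1,g_2), S(g_1,r), S(g_1,m_4), S(g_2,m_4), S(r,m_4)) all reduce to 0 modulo the current basis, so we have a Gröbner basis.
Inter-reduce: drop elements whose leading term is divisible by another's, tail-reduce, and make monic.
Reduced Gröbner basis: {1}.
The reduced Gröbner basis of I + (h) is {1}: the ideal is the whole ring, so the enlarged system has no common solution — adjoining h is inconsistent.

Adjoining -\tfrac{7}{4}pq - 4p + \tfrac{33}{10}q - \tfrac{127}{10} makes the ideal the whole ring: the system is inconsistent.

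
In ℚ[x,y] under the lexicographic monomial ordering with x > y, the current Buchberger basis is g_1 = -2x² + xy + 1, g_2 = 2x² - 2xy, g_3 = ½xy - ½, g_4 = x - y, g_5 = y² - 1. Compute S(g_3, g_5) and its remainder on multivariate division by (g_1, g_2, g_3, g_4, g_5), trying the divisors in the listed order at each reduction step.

S(g_3, g_5) = x - y; remainder on division = 0.

lcm(LM(g_3), LM(g_5)) = xy².
S = (lcm/LT(g_3))·g_3 − (lcm/LT(g_5))·g_5 = x - y.
Reduce S modulo (g_1, g_2, g_3, g_4, g_5) in that order:
  leading term x: subtract (1)·g_4 from x - y → 0
The remainder is 0, so this S-polynomial contributes no new basis element.
An S-polynomial is built so that the two leading terms cancel; whether anything survives reduction is exactly the Gröbner-basis criterion.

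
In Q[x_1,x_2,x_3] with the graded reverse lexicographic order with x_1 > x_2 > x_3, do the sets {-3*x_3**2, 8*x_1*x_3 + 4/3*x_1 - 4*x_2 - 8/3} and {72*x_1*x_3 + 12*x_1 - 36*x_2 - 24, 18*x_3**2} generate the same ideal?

Yes, the ideals are equal.

For a fixed monomial order, each ideal has a unique reduced Gröbner basis; comparing bases decides equality.
Buchberger on the first generating set:
f_1 = -3*x_3**2, LT = x_3**2.
f_2 = 8*x_1*x_3 + 4/3*x_1 - 4*x_2 - 8/3, LT = x_1*x_3.

S(f_1,f_2): lcm = x_1*x_3**2. S = -1/6*x_1*x_3 + 1/2*x_2*x_3 + 1/3*x_3.
  reduce S modulo (f_1, f_2):
  remainder 1/2*x_2*x_3 + 1/36*x_1 - 1/12*x_2 + 1/3*x_3 - 1/18 ≠ 0; add g_3 = 1/2*x_2*x_3 + 1/36*x_1 - 1/12*x_2 + 1/3*x_3 - 1/18 to the basis.

S(f_2,g_3): lcm = x_1*x_2*x_3. S = -1/18*x_1**2 + 1/3*x_1*x_2 - 1/2*x_2**2 - 2/3*x_1*x_3 + 1/9*x_1 - 1/3*x_2.
  reduce S modulo (f_1, f_2, g_3):
  remainder -1/18*x_1**2 + 1/3*x_1*x_2 - 1/2*x_2**2 + 2/9*x_1 - 2/3*x_2 - 2/9 ≠ 0; add g_4 = -1/18*x_1**2 + 1/3*x_1*x_2 - 1/2*x_2**2 + 2/9*x_1 - 2/3*x_2 - 2/9 to the basis.

The other S-polynomials (S(f_1,g_3), S(f_1,g_4), S(f_2,g_4), S(g_3,g_4)) all reduce to 0 modulo the current basis, so we have a Gröbner basis.
Inter-reduce: drop elements whose leading term is divisible by another's, tail-reduce, and make monic.
Reduced Gröbner basis: {x_1**2 - 6*x_1*x_2 + 9*x_2**2 - 4*x_1 + 12*x_2 + 4, x_1*x_3 + 1/6*x_1 - 1/2*x_2 - 1/3, x_2*x_3 + 1/18*x_1 - 1/6*x_2 + 2/3*x_3 - 1/9, x_3**2}.

Buchberger on the second generating set:
h_1 = 72*x_1*x_3 + 12*x_1 - 36*x_2 - 24, LT = x_1*x_3.
h_2 = 18*x_3**2, LT = x_3**2.

S(h_1,h_2): lcm = x_1*x_3**2. S = 1/6*x_1*x_3 - 1/2*x_2*x_3 - 1/3*x_3.
  reduce S modulo (h_1, h_2):
  remainder -1/2*x_2*x_3 - 1/36*x_1 + 1/12*x_2 - 1/3*x_3 + 1/18 ≠ 0; add k_3 = -1/2*x_2*x_3 - 1/36*x_1 + 1/12*x_2 - 1/3*x_3 + 1/18 to the basis.

S(h_1,k_3): lcm = x_1*x_2*x_3. S = -1/18*x_1**2 + 1/3*x_1*x_2 - 1/2*x_2**2 - 2/3*x_1*x_3 + 1/9*x_1 - 1/3*x_2.
  reduce S modulo (h_1, h_2, k_3):
  remainder -1/18*x_1**2 + 1/3*x_1*x_2 - 1/2*x_2**2 + 2/9*x_1 - 2/3*x_2 - 2/9 ≠ 0; add k_4 = -1/18*x_1**2 + 1/3*x_1*x_2 - 1/2*x_2**2 + 2/9*x_1 - 2/3*x_2 - 2/9 to the basis.

The other S-polynomials (S(h_2,k_3), S(h_1,k_4), S(h_2,k_4), S(k_3,k_4)) all reduce to 0 modulo the current basis, so we have a Gröbner basis.
Inter-reduce: drop elements whose leading term is divisible by another's, tail-reduce, and make monic.
Reduced Gröbner basis: {x_1**2 - 6*x_1*x_2 + 9*x_2**2 - 4*x_1 + 12*x_2 + 4, x_1*x_3 + 1/6*x_1 - 1/2*x_2 - 1/3, x_2*x_3 + 1/18*x_1 - 1/6*x_2 + 2/3*x_3 - 1/9, x_3**2}.

The two bases agree; hence the ideals are identical.
The same test decides containment: I ⊆ J iff every generator of I reduces to 0 modulo a Gröbner basis of J.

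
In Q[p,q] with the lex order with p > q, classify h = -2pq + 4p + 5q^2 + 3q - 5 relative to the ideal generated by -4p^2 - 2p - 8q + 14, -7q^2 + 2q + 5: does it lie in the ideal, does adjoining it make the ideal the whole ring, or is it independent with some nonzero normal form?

First compute the reduced Gröbner basis of I by Buchberger's algorithm.
f_1 = -4p^2 - 2p - 8q + 14, LT = p^2.
f_2 = -7q^2 + 2q + 5, LT = q^2.

The S-polynomials (S(f_1,f_2)) all reduce to 0 modulo the current basis, so we have a Gröbner basis.
Inter-reduce: drop elements whose leading term is divisible by another's, tail-reduce, and make monic.
Reduced Gröbner basis: {p^2 + 1/2p + 2q - 7/2, q^2 - 2/7q - 5/7}.
Label its elements g_1 = p^2 + 1/2p + 2q - 7/2, g_2 = q^2 - 2/7q - 5/7.

Reduce h = -2pq + 4p + 5q^2 + 3q - 5 modulo G:
  leading term pq: no divisor's leading term divides it; move -2pq to the remainder.
  leading term p: no divisor's leading term divides it; move 4p to the remainder.
  leading term q^2: subtract (5)·g_2 from 5q^2 + 3q - 5 → 31/7q - 10/7
  leading term q: no divisor's leading term divides it; move 31/7q to the remainder.
  leading term 1: no divisor's leading term divides it; move -10/7 to the remainder.
  normal form = -2pq + 4p + 31/7q - 10/7.
The normal form is nonzero, so h ∉ I. Since h minus its normal form lies in I, I + (h) = I + (r) where r = -2pq + 4p + 31/7q - 10/7; decide whether this ideal is the whole ring.
Run Buchberger on G together with r (pairs among the g_i already reduce to 0 since G is a Gröbner basis):
g_1 = p^2 + 1/2p + 2q - 7/2, LT = p^2.
g_2 = q^2 - 2/7q - 5/7, LT = q^2.
r = -2pq + 4p + 31/7q - 10/7, LT = pq.

S(g_1,r): lcm = p^2q. S = 2p^2 + 19/7pq - 5/7p + 2q^2 - 7/2q.
  leading term p^2: subtract (2)·g_1 from 2p^2 + 19/7pq - 5/7p + 2q^2 - 7/2q → 19/7pq - 12/7p + 2q^2 - 15/2q + 7
  leading term pq: subtract (-19/14)·r from 19/7pq - 12/7p + 2q^2 - 15/2q + 7 → 26/7p + 2q^2 - 73/49q + 248/49
  leading term p: no divisor's leading term divides it; move 26/7p to the remainder.
  leading term q^2: subtract (2)·g_2 from 2q^2 - 73/49q + 248/49 → -45/49q + 318/49
  leading term q: no divisor's leading term divides it; move -45/49q to the remainder.
  leading term 1: no divisor's leading term divides it; move 318/49 to the remainder.
  remainder 26/7p - 45/49q + 318/49 ≠ 0; add m_4 = 26/7p - 45/49q + 318/49 to the basis.

S(g_2,r): lcm = pq^2. S = 12/7pq - 5/7p + 31/14q^2 - 5/7q.
  leading term pq: subtract (-6/7)·r from 12/7pq - 5/7p + 31/14q^2 - 5/7q → 19/7p + 31/14q^2 + 151/49q - 60/49
  leading term p: subtract (19/26)·m_4 from 19/7p + 31/14q^2 + 151/49q - 60/49 → 31/14q^2 + 683/182q - 543/91
  leading term q^2: subtract (31/14)·g_2 from 31/14q^2 + 683/182q - 543/91 → 5587/1274q - 5587/1274
  leading term q: no divisor's leading term divides it; move 5587/1274q to the remainder.
  leading term 1: no divisor's leading term divides it; move -5587/1274 to the remainder.
  remainder 5587/1274q - 5587/1274 ≠ 0; add m_5 = 5587/1274q - 5587/1274 to the basis.

The other S-polynomials (S(g_1,g_2), S(g_1,m_4), S(g_2,m_4), S(r,m_4), S(g_1,m_5), S(g_2,m_5), S(r,m_5), S(m_4,m_5)) all reduce to 0 modulo the current basis, so we have a Gröbner basis.
Inter-reduce: drop elements whose leading term is divisible by another's, tail-reduce, and make monic.
Reduced Gröbner basis: {p + 3/2, q - 1}.
The reduced Gröbner basis of I + (h) is {p + 3/2, q - 1} ≠ {1}, a proper ideal, so the enlarged system stays consistent: h is independent of I, with normal form -2pq + 4p + 31/7q - 10/7.

-2pq + 4p + 5q^2 + 3q - 5 is independent of I; its normal form modulo I is -2pq + 4p + 31/7q - 10/7.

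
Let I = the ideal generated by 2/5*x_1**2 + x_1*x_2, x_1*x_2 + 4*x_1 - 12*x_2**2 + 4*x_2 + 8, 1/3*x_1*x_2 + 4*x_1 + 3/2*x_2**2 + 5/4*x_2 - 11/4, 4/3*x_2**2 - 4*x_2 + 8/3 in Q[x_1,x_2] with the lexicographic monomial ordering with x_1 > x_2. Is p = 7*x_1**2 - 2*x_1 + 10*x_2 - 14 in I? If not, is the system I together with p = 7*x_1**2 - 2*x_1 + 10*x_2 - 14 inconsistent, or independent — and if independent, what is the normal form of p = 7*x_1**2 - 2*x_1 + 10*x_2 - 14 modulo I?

Adjoining 7*x_1**2 - 2*x_1 + 10*x_2 - 14 makes the ideal the whole ring: the system is inconsistent.

First compute the reduced Gröbner basis of I by Buchberger's algorithm.
f_1 = 2/5*x_1**2 + x_1*x_2, LT = x_1**2.
f_2 = x_1*x_2 + 4*x_1 - 12*x_2**2 + 4*x_2 + 8, LT = x_1*x_2.
f_3 = 1/3*x_1*x_2 + 4*x_1 + 3/2*x_2**2 + 5/4*x_2 - 11/4, LT = x_1*x_2.
f_4 = 4/3*x_2**2 - 4*x_2 + 8/3, LT = x_2**2.

S(f_1,f_2): lcm = x_1**2*x_2. S = -4*x_1**2 + 29/2*x_1*x_2**2 - 4*x_1*x_2 - 8*x_1.
  leading term x_1**2: subtract (-10)·f_1 from -4*x_1**2 + 29/2*x_1*x_2**2 - 4*x_1*x_2 - 8*x_1 → 29/2*x_1*x_2**2 + 6*x_1*x_2 - 8*x_1
  leading term x_1*x_2**2: subtract (29/2*x_2)·f_2 from 29/2*x_1*x_2**2 + 6*x_1*x_2 - 8*x_1 → -52*x_1*x_2 - 8*x_1 + 174*x_2**3 - 58*x_2**2 - 116*x_2
  leading term x_1*x_2: subtract (-52)·f_2 from -52*x_1*x_2 - 8*x_1 + 174*x_2**3 - 58*x_2**2 - 116*x_2 → 200*x_1 + 174*x_2**3 - 682*x_2**2 + 92*x_2 + 416
  leading term x_1: no divisor's leading term divides it; move 200*x_1 to the remainder.
  leading term x_2**3: subtract (261/2*x_2)·f_4 from 174*x_2**3 - 682*x_2**2 + 92*x_2 + 416 → -160*x_2**2 - 256*x_2 + 416
  leading term x_2**2: subtract (-120)·f_4 from -160*x_2**2 - 256*x_2 + 416 → -736*x_2 + 736
  leading term x_2: no divisor's leading term divides it; move -736*x_2 to the remainder.
  leading term 1: no divisor's leading term divides it; move 736 to the remainder.
  remainder 200*x_1 - 736*x_2 + 736 ≠ 0; add h_5 = 200*x_1 - 736*x_2 + 736 to the basis.

S(f_1,f_3): lcm = x_1**2*x_2. S = -12*x_1**2 - 2*x_1*x_2**2 - 15/4*x_1*x_2 + 33/4*x_1.
  leading term x_1**2: subtract (-30)·f_1 from -12*x_1**2 - 2*x_1*x_2**2 - 15/4*x_1*x_2 + 33/4*x_1 → -2*x_1*x_2**2 + 105/4*x_1*x_2 + 33/4*x_1
  leading term x_1*x_2**2: subtract (-2*x_2)·f_2 from -2*x_1*x_2**2 + 105/4*x_1*x_2 + 33/4*x_1 → 137/4*x_1*x_2 + 33/4*x_1 - 24*x_2**3 + 8*x_2**2 + 16*x_2
  leading term x_1*x_2: subtract (137/4)·f_2 from 137/4*x_1*x_2 + 33/4*x_1 - 24*x_2**3 + 8*x_2**2 + 16*x_2 → -515/4*x_1 - 24*x_2**3 + 419*x_2**2 - 121*x_2 - 274
  leading term x_1: subtract (-103/160)·h_5 from -515/4*x_1 - 24*x_2**3 + 419*x_2**2 - 121*x_2 - 274 → -24*x_2**3 + 419*x_2**2 - 2974/5*x_2 + 999/5
  leading term x_2**3: subtract (-18*x_2)·f_4 from -24*x_2**3 + 419*x_2**2 - 2974/5*x_2 + 999/5 → 347*x_2**2 - 2734/5*x_2 + 999/5
  leading term x_2**2: subtract (1041/4)·f_4 from 347*x_2**2 - 2734/5*x_2 + 999/5 → 2471/5*x_2 - 2471/5
  leading term x_2: no divisor's leading term divides it; move 2471/5*x_2 to the remainder.
  leading term 1: no divisor's leading term divides it; move -2471/5 to the remainder.
  remainder 2471/5*x_2 - 2471/5 ≠ 0; add h_6 = 2471/5*x_2 - 2471/5 to the basis.

The other S-polynomials (S(f_1,f_4), S(f_2,f_3), S(f_2,f_4), S(f_3,f_4), S(f_1,h_5), S(f_2,h_5), S(f_3,h_5), S(f_4,h_5), S(f_1,h_6), S(f_2,h_6), S(f_3,h_6), S(f_4,h_6), S(h_5,h_6)) all reduce to 0 modulo the current basis, so we have a Gröbner basis.
Inter-reduce: drop elements whose leading term is divisible by another's, tail-reduce, and make monic.
Reduced Gröbner basis: {x_1, x_2 - 1}.
Label its elements g_1 = x_1, g_2 = x_2 - 1.

Reduce p = 7*x_1**2 - 2*x_1 + 10*x_2 - 14 modulo G:
  leading term x_1**2: subtract (7*x_1)·g_1 from 7*x_1**2 - 2*x_1 + 10*x_2 - 14 → -2*x_1 + 10*x_2 - 14
  leading term x_1: subtract (-2)·g_1 from -2*x_1 + 10*x_2 - 14 → 10*x_2 - 14
  leading term x_2: subtract (10)·g_2 from 10*x_2 - 14 → -4
  leading term 1: no divisor's leading term divides it; move -4 to the remainder.
  normal form = -4.
The normal form is nonzero, so p ∉ I. Since p minus its normal form lies in I, I + (p) = I + (r) where r = -4; decide whether this ideal is the whole ring.
Here r = -4 is a nonzero constant, hence a unit: 1 ∈ I + (p), the Gröbner basis of I + (p) is {1}, and the enlarged system has no common solution — adjoining p is inconsistent.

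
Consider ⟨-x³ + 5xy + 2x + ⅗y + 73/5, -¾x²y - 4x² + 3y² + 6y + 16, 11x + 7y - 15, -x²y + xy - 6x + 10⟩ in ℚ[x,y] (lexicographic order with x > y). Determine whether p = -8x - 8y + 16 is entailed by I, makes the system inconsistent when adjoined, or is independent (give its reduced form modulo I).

Adjoining -8x - 8y + 16 makes the ideal the whole ring: the system is inconsistent.

First compute the reduced Gröbner basis of I by Buchberger's algorithm.
f_1 = -x³ + 5xy + 2x + ⅗y + 73/5, LT = x³.
f_2 = -¾x²y - 4x² + 3y² + 6y + 16, LT = x²y.
f_3 = 11x + 7y - 15, LT = x.
f_4 = -x²y + xy - 6x + 10, LT = x²y.

S(f_1,f_2): lcm = x³y. S = -16/3x³ - xy² + 6xy + 64/3x - ⅗y² - 73/5y.
  leading term x³: subtract (16/3)·f_1 from -16/3x³ - xy² + 6xy + 64/3x - ⅗y² - 73/5y → -xy² - 62/3xy + 32/3x - ⅗y² - 89/5y - 1168/15
  leading term xy²: subtract (-1/11y²)·f_3 from -xy² - 62/3xy + 32/3x - ⅗y² - 89/5y - 1168/15 → -62/3xy + 32/3x + 7/11y³ - 108/55y² - 89/5y - 1168/15
  leading term xy: subtract (-62/33y)·f_3 from -62/3xy + 32/3x + 7/11y³ - 108/55y² - 89/5y - 1168/15 → 32/3x + 7/11y³ + 1846/165y² - 2529/55y - 1168/15
  leading term x: subtract (32/33)·f_3 from 32/3x + 7/11y³ + 1846/165y² - 2529/55y - 1168/15 → 7/11y³ + 1846/165y² - 8707/165y - 10448/165
  leading term y³: no divisor's leading term divides it; move 7/11y³ to the remainder.
  leading term y²: no divisor's leading term divides it; move 1846/165y² to the remainder.
  leading term y: no divisor's leading term divides it; move -8707/165y to the remainder.
  leading term 1: no divisor's leading term divides it; move -10448/165 to the remainder.
  remainder 7/11y³ + 1846/165y² - 8707/165y - 10448/165 ≠ 0; add h_5 = 7/11y³ + 1846/165y² - 8707/165y - 10448/165 to the basis.

S(f_1,f_3): lcm = x³. S = -7/11x²y + 15/11x² - 5xy - 2x - ⅗y - 73/5.
  leading term x²y: subtract (28/33)·f_2 from -7/11x²y + 15/11x² - 5xy - 2x - ⅗y - 73/5 → 157/33x² - 5xy - 2x - 28/11y² - 313/55y - 4649/165
  leading term x²: subtract (157/363x)·f_3 from 157/33x² - 5xy - 2x - 28/11y² - 313/55y - 4649/165 → -2914/363xy + 543/121x - 28/11y² - 313/55y - 4649/165
  leading term xy: subtract (-2914/3993y)·f_3 from -2914/363xy + 543/121x - 28/11y² - 313/55y - 4649/165 → 543/121x + 10234/3993y² - 110723/6655y - 4649/165
  leading term x: subtract (543/1331)·f_3 from 543/121x + 10234/3993y² - 110723/6655y - 4649/165 → 10234/3993y² - 129728/6655y - 440354/19965
  leading term y²: no divisor's leading term divides it; move 10234/3993y² to the remainder.
  leading term y: no divisor's leading term divides it; move -129728/6655y to the remainder.
  leading term 1: no divisor's leading term divides it; move -440354/19965 to the remainder.
  remainder 10234/3993y² - 129728/6655y - 440354/19965 ≠ 0; add h_6 = 10234/3993y² - 129728/6655y - 440354/19965 to the basis.

S(f_1,f_4): lcm = x³y. S = x²y - 6x² - 5xy² - 2xy + 10x - ⅗y² - 73/5y.
  leading term x²y: subtract (-4/3)·f_2 from x²y - 6x² - 5xy² - 2xy + 10x - ⅗y² - 73/5y → -34/3x² - 5xy² - 2xy + 10x + 17/5y² - 33/5y + 64/3
  leading term x²: subtract (-34/33x)·f_3 from -34/3x² - 5xy² - 2xy + 10x + 17/5y² - 33/5y + 64/3 → -5xy² + 172/33xy - 60/11x + 17/5y² - 33/5y + 64/3
  leading term xy²: subtract (-5/11y²)·f_3 from -5xy² + 172/33xy - 60/11x + 17/5y² - 33/5y + 64/3 → 172/33xy - 60/11x + 35/11y³ - 188/55y² - 33/5y + 64/3
  leading term xy: subtract (172/363y)·f_3 from 172/33xy - 60/11x + 35/11y³ - 188/55y² - 33/5y + 64/3 → -60/11x + 35/11y³ - 12224/1815y² + 307/605y + 64/3
  leading term x: subtract (-60/121)·f_3 from -60/11x + 35/11y³ - 12224/1815y² + 307/605y + 64/3 → 35/11y³ - 12224/1815y² + 2407/605y + 5044/363
  leading term y³: subtract (5)·h_5 from 35/11y³ - 12224/1815y² + 2407/605y + 5044/363 → -37918/605y² + 486106/1815y + 119972/363
  leading term y²: subtract (-625647/25585)·h_6 from -37918/605y² + 486106/1815y + 119972/363 → -881690578/4221525y - 881690578/4221525
  leading term y: no divisor's leading term divides it; move -881690578/4221525y to the remainder.
  leading term 1: no divisor's leading term divides it; move -881690578/4221525 to the remainder.
  remainder -881690578/4221525y - 881690578/4221525 ≠ 0; add h_7 = -881690578/4221525y - 881690578/4221525 to the basis.

The other S-polynomials (S(f_2,f_3), S(f_2,f_4), S(f_3,f_4), S(f_1,h_5), S(f_2,h_5), S(f_3,h_5), S(f_4,h_5), S(f_1,h_6), S(f_2,h_6), S(f_3,h_6), S(f_4,h_6), S(h_5,h_6), S(f_1,h_7), S(f_2,h_7), S(f_3,h_7), S(f_4,h_7), S(h_5,h_7), S(h_6,h_7)) all reduce to 0 modulo the current basis, so we have a Gröbner basis.
Inter-reduce: drop elements whose leading term is divisible by another's, tail-reduce, and make monic.
Reduced Gröbner basis: {x - 2, y + 1}.
Label its elements g_1 = x - 2, g_2 = y + 1.

Reduce p = -8x - 8y + 16 modulo G:
  leading term x: subtract (-8)·g_1 from -8x - 8y + 16 → -8y
  leading term y: subtract (-8)·g_2 from -8y → 8
  leading term 1: no divisor's leading term divides it; move 8 to the remainder.
  normal form = 8.
The normal form is nonzero, so p ∉ I. Since p minus its normal form lies in I, I + (p) = I + (r) where r = 8; decide whether this ideal is the whole ring.
Here r = 8 is a nonzero constant, hence a unit: 1 ∈ I + (p), the Gröbner basis of I + (p) is {1}, and the enlarged system has no common solution — adjoining p is inconsistent.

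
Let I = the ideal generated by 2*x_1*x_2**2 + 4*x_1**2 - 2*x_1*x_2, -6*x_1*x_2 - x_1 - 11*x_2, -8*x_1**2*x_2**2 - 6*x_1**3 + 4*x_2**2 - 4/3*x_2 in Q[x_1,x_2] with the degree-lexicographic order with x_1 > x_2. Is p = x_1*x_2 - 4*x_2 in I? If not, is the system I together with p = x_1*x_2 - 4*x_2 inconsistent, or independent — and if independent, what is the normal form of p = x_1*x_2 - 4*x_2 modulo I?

x_1*x_2 - 4*x_2 lies in I (it reduces to 0).

First compute the reduced Gröbner basis of I by Buchberger's algorithm.
f_1 = 2*x_1*x_2**2 + 4*x_1**2 - 2*x_1*x_2, LT = x_1*x_2**2.
f_2 = -6*x_1*x_2 - x_1 - 11*x_2, LT = x_1*x_2.
f_3 = -8*x_1**2*x_2**2 - 6*x_1**3 + 4*x_2**2 - 4/3*x_2, LT = x_1**2*x_2**2.

S(f_1,f_2): lcm = x_1*x_2**2. S = 2*x_1**2 - 7/6*x_1*x_2 - 11/6*x_2**2.
  leading term x_1**2: no divisor's leading term divides it; move 2*x_1**2 to the remainder.
  leading term x_1*x_2: subtract (7/36)·f_2 from -7/6*x_1*x_2 - 11/6*x_2**2 → -11/6*x_2**2 + 7/36*x_1 + 77/36*x_2
  leading term x_2**2: no divisor's leading term divides it; move -11/6*x_2**2 to the remainder.
  leading term x_1: no divisor's leading term divides it; move 7/36*x_1 to the remainder.
  leading term x_2: no divisor's leading term divides it; move 77/36*x_2 to the remainder.
  remainder 2*x_1**2 - 11/6*x_2**2 + 7/36*x_1 + 77/36*x_2 ≠ 0; add h_4 = 2*x_1**2 - 11/6*x_2**2 + 7/36*x_1 + 77/36*x_2 to the basis.

S(f_1,f_3): lcm = x_1**2*x_2**2. S = 5/4*x_1**3 - x_1**2*x_2 + 1/2*x_2**2 - 1/6*x_2.
  leading term x_1**3: subtract (5/8*x_1)·h_4 from 5/4*x_1**3 - x_1**2*x_2 + 1/2*x_2**2 - 1/6*x_2 → -x_1**2*x_2 + 55/48*x_1*x_2**2 - 35/288*x_1**2 - 385/288*x_1*x_2 + 1/2*x_2**2 - 1/6*x_2
  leading term x_1**2*x_2: subtract (1/6*x_1)·f_2 from -x_1**2*x_2 + 55/48*x_1*x_2**2 - 35/288*x_1**2 - 385/288*x_1*x_2 + 1/2*x_2**2 - 1/6*x_2 → 55/48*x_1*x_2**2 + 13/288*x_1**2 + 143/288*x_1*x_2 + 1/2*x_2**2 - 1/6*x_2
  leading term x_1*x_2**2: subtract (55/96)·f_1 from 55/48*x_1*x_2**2 + 13/288*x_1**2 + 143/288*x_1*x_2 + 1/2*x_2**2 - 1/6*x_2 → -647/288*x_1**2 + 473/288*x_1*x_2 + 1/2*x_2**2 - 1/6*x_2
  leading term x_1**2: subtract (-647/576)·h_4 from -647/288*x_1**2 + 473/288*x_1*x_2 + 1/2*x_2**2 - 1/6*x_2 → 473/288*x_1*x_2 - 5389/3456*x_2**2 + 4529/20736*x_1 + 46363/20736*x_2
  leading term x_1*x_2: subtract (-473/1728)·f_2 from 473/288*x_1*x_2 - 5389/3456*x_2**2 + 4529/20736*x_1 + 46363/20736*x_2 → -5389/3456*x_2**2 - 1147/20736*x_1 - 16073/20736*x_2
  leading term x_2**2: no divisor's leading term divides it; move -5389/3456*x_2**2 to the remainder.
  leading term x_1: no divisor's leading term divides it; move -1147/20736*x_1 to the remainder.
  leading term x_2: no divisor's leading term divides it; move -16073/20736*x_2 to the remainder.
  remainder -5389/3456*x_2**2 - 1147/20736*x_1 - 16073/20736*x_2 ≠ 0; add h_5 = -5389/3456*x_2**2 - 1147/20736*x_1 - 16073/20736*x_2 to the basis.

S(f_1,h_4): lcm = x_1**2*x_2**2. S = 11/12*x_2**4 + 2*x_1**3 - x_1**2*x_2 - 7/72*x_1*x_2**2 - 77/72*x_2**3.
  leading term x_2**4: subtract (-3168/5389*x_2**2)·h_5 from 11/12*x_2**4 + 2*x_1**3 - x_1**2*x_2 - 7/72*x_1*x_2**2 - 77/72*x_2**3 → 2*x_1**3 - x_1**2*x_2 - 4195/32334*x_1*x_2**2 - 49313/32334*x_2**3
  leading term x_1**3: subtract (x_1)·h_4 from 2*x_1**3 - x_1**2*x_2 - 4195/32334*x_1*x_2**2 - 49313/32334*x_2**3 → -x_1**2*x_2 + 27542/16167*x_1*x_2**2 - 49313/32334*x_2**3 - 7/36*x_1**2 - 77/36*x_1*x_2
  leading term x_1**2*x_2: subtract (1/6*x_1)·f_2 from -x_1**2*x_2 + 27542/16167*x_1*x_2**2 - 49313/32334*x_2**3 - 7/36*x_1**2 - 77/36*x_1*x_2 → 27542/16167*x_1*x_2**2 - 49313/32334*x_2**3 - 1/36*x_1**2 - 11/36*x_1*x_2
  leading term x_1*x_2**2: subtract (13771/16167)·f_1 from 27542/16167*x_1*x_2**2 - 49313/32334*x_2**3 - 1/36*x_1**2 - 11/36*x_1*x_2 → -49313/32334*x_2**3 - 666397/194004*x_1**2 + 271225/194004*x_1*x_2
  leading term x_2**3: subtract (28404288/29041321*x_2)·h_5 from -49313/32334*x_2**3 - 666397/194004*x_1**2 + 271225/194004*x_1*x_2 → -666397/194004*x_1**2 + 126516128/87123963*x_1*x_2 + 792607849/1045487556*x_2**2
  leading term x_1**2: subtract (-666397/388008)·h_4 from -666397/194004*x_1**2 + 126516128/87123963*x_1*x_2 + 792607849/1045487556*x_2**2 → 126516128/87123963*x_1*x_2 - 29992053575/12545850672*x_2**2 + 4664779/13968288*x_1 + 51312569/13968288*x_2
  leading term x_1*x_2: subtract (-63258064/261371889)·f_2 from 126516128/87123963*x_1*x_2 - 29992053575/12545850672*x_2**2 + 4664779/13968288*x_1 + 51312569/13968288*x_2 → -29992053575/12545850672*x_2**2 + 6920171599/75275104032*x_1 + 76121887589/75275104032*x_2
  leading term x_2**2: subtract (239936428600/156503678869)·h_5 from -29992053575/12545850672*x_2**2 + 6920171599/75275104032*x_1 + 76121887589/75275104032*x_2 → 82978808099/469511036607*x_1 + 344245034463/156503678869*x_2
  leading term x_1: no divisor's leading term divides it; move 82978808099/469511036607*x_1 to the remainder.
  leading term x_2: no divisor's leading term divides it; move 344245034463/156503678869*x_2 to the remainder.
  remainder 82978808099/469511036607*x_1 + 344245034463/156503678869*x_2 ≠ 0; add h_6 = 82978808099/469511036607*x_1 + 344245034463/156503678869*x_2 to the basis.

S(f_2,h_4): lcm = x_1**2*x_2. S = 11/12*x_2**3 + 1/6*x_1**2 + 125/72*x_1*x_2 - 77/72*x_2**2.
  leading term x_2**3: subtract (-3168/5389*x_2)·h_5 from 11/12*x_2**3 + 1/6*x_1**2 + 125/72*x_1*x_2 - 77/72*x_2**2 → 1/6*x_1**2 + 27542/16167*x_1*x_2 - 49313/32334*x_2**2
  leading term x_1**2: subtract (1/12)·h_4 from 1/6*x_1**2 + 27542/16167*x_1*x_2 - 49313/32334*x_2**2 → 27542/16167*x_1*x_2 - 532477/388008*x_2**2 - 7/432*x_1 - 77/432*x_2
  leading term x_1*x_2: subtract (-13771/48501)·f_2 from 27542/16167*x_1*x_2 - 532477/388008*x_2**2 - 7/432*x_1 - 77/432*x_2 → -532477/388008*x_2**2 - 698731/2328048*x_1 - 7686041/2328048*x_2
  leading term x_2**2: subtract (25558896/29041321)·h_5 from -532477/388008*x_2**2 - 698731/2328048*x_1 - 7686041/2328048*x_2 → -7302570/29041321*x_1 - 76068454/29041321*x_2
  leading term x_1: subtract (-10732786290/7543528009)·h_6 from -7302570/29041321*x_1 - 76068454/29041321*x_2 → 3848906864/7543528009*x_2
  leading term x_2: no divisor's leading term divides it; move 3848906864/7543528009*x_2 to the remainder.
  remainder 3848906864/7543528009*x_2 ≠ 0; add h_7 = 3848906864/7543528009*x_2 to the basis.

The other S-polynomials (S(f_2,f_3), S(f_3,h_4), S(f_1,h_5), S(f_2,h_5), S(f_3,h_5), S(h_4,h_5), S(f_1,h_6), S(f_2,h_6), S(f_3,h_6), S(h_4,h_6), S(h_5,h_6), S(f_1,h_7), S(f_2,h_7), S(f_3,h_7), S(h_4,h_7), S(h_5,h_7), S(h_6,h_7)) all reduce to 0 modulo the current basis, so we have a Gröbner basis.
Inter-reduce: drop elements whose leading term is divisible by another's, tail-reduce, and make monic.
Reduced Gröbner basis: {x_1, x_2}.
Label its elements g_1 = x_1, g_2 = x_2.

Reduce p = x_1*x_2 - 4*x_2 modulo G:
  leading term x_1*x_2: subtract (x_2)·g_1 from x_1*x_2 - 4*x_2 → -4*x_2
  leading term x_2: subtract (-4)·g_2 from -4*x_2 → 0
  normal form = 0.
Since the normal form is 0, p ∈ I.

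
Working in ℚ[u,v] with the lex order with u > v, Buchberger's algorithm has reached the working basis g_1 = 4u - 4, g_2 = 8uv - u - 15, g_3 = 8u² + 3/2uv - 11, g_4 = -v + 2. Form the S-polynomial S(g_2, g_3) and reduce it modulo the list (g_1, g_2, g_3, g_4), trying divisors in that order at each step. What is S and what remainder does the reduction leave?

S(g_2, g_3) = -⅛u² - 3/16uv² - 15/8u + 11/8v; remainder on division = 0.

lcm(LM(g_2), LM(g_3)) = u²v.
S = (lcm/LT(g_2))·g_2 − (lcm/LT(g_3))·g_3 = -⅛u² - 3/16uv² - 15/8u + 11/8v.
Reduce S modulo (g_1, g_2, g_3, g_4) in that order:
  leading term u²: subtract (-1/32u)·g_1 from -⅛u² - 3/16uv² - 15/8u + 11/8v → -3/16uv² - 2u + 11/8v
  leading term uv²: subtract (-3/64v²)·g_1 from -3/16uv² - 2u + 11/8v → -2u - 3/16v² + 11/8v
  leading term u: subtract (-½)·g_1 from -2u - 3/16v² + 11/8v → -3/16v² + 11/8v - 2
  leading term v²: subtract (3/16v)·g_4 from -3/16v² + 11/8v - 2 → v - 2
  leading term v: subtract (-1)·g_4 from v - 2 → 0
The remainder is 0, so this S-polynomial contributes no new basis element.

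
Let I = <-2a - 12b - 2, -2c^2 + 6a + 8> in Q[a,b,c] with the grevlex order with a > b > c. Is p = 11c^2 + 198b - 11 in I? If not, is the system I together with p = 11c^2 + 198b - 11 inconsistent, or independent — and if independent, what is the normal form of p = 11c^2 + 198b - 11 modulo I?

11c^2 + 198b - 11 lies in I (it reduces to 0).

First compute the reduced Gröbner basis of I by Buchberger's algorithm.
f_1 = -2a - 12b - 2, LT = a.
f_2 = -2c^2 + 6a + 8, LT = c^2.

The S-polynomials (S(f_1,f_2)) all reduce to 0 modulo the current basis, so we have a Gröbner basis.
Inter-reduce: drop elements whose leading term is divisible by another's, tail-reduce, and make monic.
Reduced Gröbner basis: {c^2 + 18b - 1, a + 6b + 1}.
Label its elements g_1 = c^2 + 18b - 1, g_2 = a + 6b + 1.

Reduce p = 11c^2 + 198b - 11 modulo G:
  leading term c^2: subtract (11)·g_1 from 11c^2 + 198b - 11 → 0
  normal form = 0.
Since the normal form is 0, p ∈ I.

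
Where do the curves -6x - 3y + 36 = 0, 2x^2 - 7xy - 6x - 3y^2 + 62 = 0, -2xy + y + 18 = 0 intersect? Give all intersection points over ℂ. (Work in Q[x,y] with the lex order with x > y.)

Compute a lex Gröbner basis by Buchberger's algorithm.
f_1 = -6x - 3y + 36, LT = x.
f_2 = 2x^2 - 7xy - 6x - 3y^2 + 62, LT = x^2.
f_3 = -2xy + y + 18, LT = xy.

S(f_1,f_2): lcm = x^2. S = 4xy - 3x + 3/2y^2 - 31.
  leading term xy: subtract (-2/3y)·f_1 from 4xy - 3x + 3/2y^2 - 31 → -3x - 1/2y^2 + 24y - 31
  leading term x: subtract (1/2)·f_1 from -3x - 1/2y^2 + 24y - 31 → -1/2y^2 + 51/2y - 49
  leading term y^2: no divisor's leading term divides it; move -1/2y^2 to the remainder.
  leading term y: no divisor's leading term divides it; move 51/2y to the remainder.
  leading term 1: no divisor's leading term divides it; move -49 to the remainder.
  remainder -1/2y^2 + 51/2y - 49 ≠ 0; add h_4 = -1/2y^2 + 51/2y - 49 to the basis.

S(f_1,f_3): lcm = xy. S = 1/2y^2 - 11/2y + 9.
  leading term y^2: subtract (-1)·h_4 from 1/2y^2 - 11/2y + 9 → 20y - 40
  leading term y: no divisor's leading term divides it; move 20y to the remainder.
  leading term 1: no divisor's leading term divides it; move -40 to the remainder.
  remainder 20y - 40 ≠ 0; add h_5 = 20y - 40 to the basis.

The other S-polynomials (S(f_2,f_3), S(f_1,h_4), S(f_2,h_4), S(f_3,h_4), S(f_1,h_5), S(f_2,h_5), S(f_3,h_5), S(h_4,h_5)) all reduce to 0 modulo the current basis, so we have a Gröbner basis.
Inter-reduce: drop elements whose leading term is divisible by another's, tail-reduce, and make monic.
Reduced Gröbner basis: {x - 5, y - 2}.

Elimination: the polynomial y - 2 lies in the elimination ideal for y, so y ∈ {2}. For each such y, the remaining basis elements (now univariate) give the rest of the solution.
  y = 2: the earlier basis element becomes x - 5 = 0, giving x = 5 — point (5, 2).
Check: every point annihilates each of the original generators.

{(5, 2)}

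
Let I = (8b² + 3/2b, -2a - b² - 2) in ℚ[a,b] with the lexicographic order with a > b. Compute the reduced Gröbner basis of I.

The reduced Gröbner basis is the canonical form of the ideal for this ordering.

f_1 = 8b² + 3/2b, LT = b².
f_2 = -2a - b² - 2, LT = a.

The S-polynomials (S(f_1,f_2)) all reduce to 0 modulo the current basis, so we have a Gröbner basis.

G = {a - 3/32b + 1, b² + 3/16b}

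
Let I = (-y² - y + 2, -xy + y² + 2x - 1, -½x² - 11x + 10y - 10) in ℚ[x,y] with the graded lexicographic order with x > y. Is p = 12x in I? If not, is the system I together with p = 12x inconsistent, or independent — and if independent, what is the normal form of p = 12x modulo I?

12x lies in I (it reduces to 0).

First compute the reduced Gröbner basis of I by Buchberger's algorithm.
f_1 = -y² - y + 2, LT = y².
f_2 = -xy + y² + 2x - 1, LT = xy.
f_3 = -½x² - 11x + 10y - 10, LT = x².

S(f_1,f_2): lcm = xy². S = y³ + 3xy - 2x - y.
  leading term y³: subtract (-y)·f_1 from y³ + 3xy - 2x - y → 3xy - y² - 2x + y
  leading term xy: subtract (-3)·f_2 from 3xy - y² - 2x + y → 2y² + 4x + y - 3
  leading term y²: subtract (-2)·f_1 from 2y² + 4x + y - 3 → 4x - y + 1
  leading term x: no divisor's leading term divides it; move 4x to the remainder.
  leading term y: no divisor's leading term divides it; move -y to the remainder.
  leading term 1: no divisor's leading term divides it; move 1 to the remainder.
  remainder 4x - y + 1 ≠ 0; add h_4 = 4x - y + 1 to the basis.

S(f_2,f_3): lcm = x²y. S = -xy² - 2x² - 22xy + 20y² + x - 20y.
  leading term xy²: subtract (x)·f_1 from -xy² - 2x² - 22xy + 20y² + x - 20y → -2x² - 21xy + 20y² - x - 20y
  leading term x²: subtract (4)·f_3 from -2x² - 21xy + 20y² - x - 20y → -21xy + 20y² + 43x - 60y + 40
  leading term xy: subtract (21)·f_2 from -21xy + 20y² + 43x - 60y + 40 → -y² + x - 60y + 61
  leading term y²: subtract (1)·f_1 from -y² + x - 60y + 61 → x - 59y + 59
  leading term x: subtract (¼)·h_4 from x - 59y + 59 → -235/4y + 235/4
  leading term y: no divisor's leading term divides it; move -235/4y to the remainder.
  leading term 1: no divisor's leading term divides it; move 235/4 to the remainder.
  remainder -235/4y + 235/4 ≠ 0; add h_5 = -235/4y + 235/4 to the basis.

The other S-polynomials (S(f_1,f_3), S(f_1,h_4), S(f_2,h_4), S(f_3,h_4), S(f_1,h_5), S(f_2,h_5), S(f_3,h_5), S(h_4,h_5)) all reduce to 0 modulo the current basis, so we have a Gröbner basis.
Inter-reduce: drop elements whose leading term is divisible by another's, tail-reduce, and make monic.
Reduced Gröbner basis: {x, y - 1}.
Label its elements g_1 = x, g_2 = y - 1.

Reduce p = 12x modulo G:
  leading term x: subtract (12)·g_1 from 12x → 0
  normal form = 0.
Since the normal form is 0, p ∈ I.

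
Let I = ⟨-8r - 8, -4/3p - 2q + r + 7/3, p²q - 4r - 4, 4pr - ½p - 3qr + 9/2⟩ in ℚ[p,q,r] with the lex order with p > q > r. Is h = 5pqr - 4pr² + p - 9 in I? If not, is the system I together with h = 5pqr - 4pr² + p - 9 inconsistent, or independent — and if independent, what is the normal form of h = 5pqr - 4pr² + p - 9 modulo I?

First compute the reduced Gröbner basis of I by Buchberger's algorithm.
f_1 = -8r - 8, LT = r.
f_2 = -4/3p - 2q + r + 7/3, LT = p.
f_3 = p²q - 4r - 4, LT = p²q.
f_4 = 4pr - ½p - 3qr + 9/2, LT = pr.

S(f_1,f_4): lcm = pr. S = 9/8p + ¾qr - 9/8.
  leading term p: subtract (-27/32)·f_2 from 9/8p + ¾qr - 9/8 → ¾qr - 27/16q + 27/32r + 27/32
  leading term qr: subtract (-3/32q)·f_1 from ¾qr - 27/16q + 27/32r + 27/32 → -39/16q + 27/32r + 27/32
  leading term q: no divisor's leading term divides it; move -39/16q to the remainder.
  leading term r: subtract (-27/256)·f_1 from 27/32r + 27/32 → 0
  remainder -39/16q ≠ 0; add k_5 = -39/16q to the basis.

The other S-polynomials (S(f_1,f_2), S(f_1,f_3), S(f_2,f_3), S(f_2,f_4), S(f_3,f_4), S(f_1,k_5), S(f_2,k_5), S(f_3,k_5), S(f_4,k_5)) all reduce to 0 modulo the current basis, so we have a Gröbner basis.
Inter-reduce: drop elements whose leading term is divisible by another's, tail-reduce, and make monic.
Reduced Gröbner basis: {p - 1, q, r + 1}.
Label its elements g_1 = p - 1, g_2 = q, g_3 = r + 1.

Reduce h = 5pqr - 4pr² + p - 9 modulo G:
  leading term pqr: subtract (5qr)·g_1 from 5pqr - 4pr² + p - 9 → -4pr² + p + 5qr - 9
  leading term pr²: subtract (-4r²)·g_1 from -4pr² + p + 5qr - 9 → p + 5qr - 4r² - 9
  leading term p: subtract (1)·g_1 from p + 5qr - 4r² - 9 → 5qr - 4r² - 8
  leading term qr: subtract (5r)·g_2 from 5qr - 4r² - 8 → -4r² - 8
  leading term r²: subtract (-4r)·g_3 from -4r² - 8 → 4r - 8
  leading term r: subtract (4)·g_3 from 4r - 8 → -12
  leading term 1: no divisor's leading term divides it; move -12 to the remainder.
  normal form = -12.
The normal form is nonzero, so h ∉ I. Since h minus its normal form lies in I, I + (h) = I + (n) where n = -12; decide whether this ideal is the whole ring.
Here n = -12 is a nonzero constant, hence a unit: 1 ∈ I + (h), the Gröbner basis of I + (h) is {1}, and the enlarged system has no common solution — adjoining h is inconsistent.

Adjoining 5pqr - 4pr² + p - 9 makes the ideal the whole ring: the system is inconsistent.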